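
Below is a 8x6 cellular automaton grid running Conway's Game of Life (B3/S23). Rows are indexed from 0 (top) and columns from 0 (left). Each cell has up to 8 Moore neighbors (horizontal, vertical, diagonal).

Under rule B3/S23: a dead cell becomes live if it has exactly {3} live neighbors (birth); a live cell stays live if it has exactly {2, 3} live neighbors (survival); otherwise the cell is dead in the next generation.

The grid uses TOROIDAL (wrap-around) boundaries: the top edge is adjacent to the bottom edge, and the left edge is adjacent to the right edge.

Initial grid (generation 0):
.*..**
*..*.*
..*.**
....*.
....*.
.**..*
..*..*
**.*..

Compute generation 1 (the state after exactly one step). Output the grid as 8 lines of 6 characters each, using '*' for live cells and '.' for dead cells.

Simulating step by step:
Generation 0 (given above): 19 live cells
Generation 1: 21 live cells
(generation 1 grid is the final answer)

Answer: .*.*..
.***..
*.....
....*.
...***
******
...***
.*.*..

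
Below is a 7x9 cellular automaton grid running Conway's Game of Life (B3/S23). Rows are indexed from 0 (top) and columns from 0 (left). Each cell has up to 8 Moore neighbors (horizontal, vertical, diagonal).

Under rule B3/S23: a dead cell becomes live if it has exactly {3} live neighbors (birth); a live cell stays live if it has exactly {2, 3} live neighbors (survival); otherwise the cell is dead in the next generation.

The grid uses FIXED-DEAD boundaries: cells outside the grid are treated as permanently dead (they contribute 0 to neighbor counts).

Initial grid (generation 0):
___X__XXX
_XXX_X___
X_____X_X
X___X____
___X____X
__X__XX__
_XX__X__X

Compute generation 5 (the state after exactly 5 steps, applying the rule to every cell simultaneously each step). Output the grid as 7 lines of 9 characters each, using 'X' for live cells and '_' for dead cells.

Answer: ______XX_
_____XX_X
_______XX
_________
_______X_
_______X_
_______X_

Derivation:
Simulating step by step:
Generation 0 (given above): 22 live cells
Generation 1: 30 live cells
___XX_XX_
_XXXXX__X
X_XXXX___
_______X_
___XXX___
_XXXXXXX_
_XX__XX__
Generation 2: 13 live cells
______XX_
_X_____X_
_____XX__
__X___X__
_______X_
_X_____X_
_X_____X_
Generation 3: 15 live cells
______XX_
_____X_X_
_____XXX_
_____XXX_
______XX_
______XXX
_________
Generation 4: 10 live cells
______XX_
_____X__X
____X___X
________X
_________
______X_X
_______X_
Generation 5: 10 live cells
(generation 5 grid is the final answer)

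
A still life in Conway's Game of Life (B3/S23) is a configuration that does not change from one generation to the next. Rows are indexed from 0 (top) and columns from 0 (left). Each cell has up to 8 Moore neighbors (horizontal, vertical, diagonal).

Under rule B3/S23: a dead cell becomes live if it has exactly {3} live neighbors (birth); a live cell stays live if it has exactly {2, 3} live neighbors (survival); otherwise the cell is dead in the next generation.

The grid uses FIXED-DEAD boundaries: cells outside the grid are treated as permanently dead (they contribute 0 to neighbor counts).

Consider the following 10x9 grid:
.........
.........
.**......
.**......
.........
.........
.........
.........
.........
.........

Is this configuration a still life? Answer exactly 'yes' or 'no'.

Answer: yes

Derivation:
Compute generation 1 and compare to generation 0 (given above):
Generation 1:
.........
.........
.**......
.**......
.........
.........
.........
.........
.........
.........
The grids are IDENTICAL -> still life.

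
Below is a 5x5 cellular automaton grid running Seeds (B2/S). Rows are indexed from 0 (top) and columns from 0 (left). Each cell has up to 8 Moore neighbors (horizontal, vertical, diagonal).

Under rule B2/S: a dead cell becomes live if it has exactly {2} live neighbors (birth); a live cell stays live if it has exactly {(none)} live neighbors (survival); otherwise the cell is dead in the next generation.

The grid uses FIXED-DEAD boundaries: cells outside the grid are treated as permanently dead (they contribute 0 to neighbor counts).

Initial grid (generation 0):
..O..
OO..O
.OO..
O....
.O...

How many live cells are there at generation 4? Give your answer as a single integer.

Simulating step by step:
Generation 0 (given above): 8 live cells
Generation 1: 4 live cells
O..O.
.....
...O.
.....
O....
Generation 2: 3 live cells
.....
..OOO
.....
.....
.....
Generation 3: 4 live cells
..O.O
.....
..O.O
.....
.....
Generation 4: 6 live cells
...O.
.OO.O
...O.
...O.
.....
Population at generation 4: 6

Answer: 6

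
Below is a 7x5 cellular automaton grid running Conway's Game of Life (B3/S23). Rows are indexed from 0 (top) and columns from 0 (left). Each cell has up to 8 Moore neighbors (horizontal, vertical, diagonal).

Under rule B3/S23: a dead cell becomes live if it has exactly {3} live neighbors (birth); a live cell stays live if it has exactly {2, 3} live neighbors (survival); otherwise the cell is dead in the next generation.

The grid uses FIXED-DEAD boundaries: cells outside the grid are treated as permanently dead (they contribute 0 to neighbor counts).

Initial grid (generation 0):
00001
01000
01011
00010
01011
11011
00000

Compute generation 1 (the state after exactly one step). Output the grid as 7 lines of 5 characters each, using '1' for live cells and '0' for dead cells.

Answer: 00000
00111
00011
00000
11000
11011
00000

Derivation:
Simulating step by step:
Generation 0 (given above): 13 live cells
Generation 1: 11 live cells
(generation 1 grid is the final answer)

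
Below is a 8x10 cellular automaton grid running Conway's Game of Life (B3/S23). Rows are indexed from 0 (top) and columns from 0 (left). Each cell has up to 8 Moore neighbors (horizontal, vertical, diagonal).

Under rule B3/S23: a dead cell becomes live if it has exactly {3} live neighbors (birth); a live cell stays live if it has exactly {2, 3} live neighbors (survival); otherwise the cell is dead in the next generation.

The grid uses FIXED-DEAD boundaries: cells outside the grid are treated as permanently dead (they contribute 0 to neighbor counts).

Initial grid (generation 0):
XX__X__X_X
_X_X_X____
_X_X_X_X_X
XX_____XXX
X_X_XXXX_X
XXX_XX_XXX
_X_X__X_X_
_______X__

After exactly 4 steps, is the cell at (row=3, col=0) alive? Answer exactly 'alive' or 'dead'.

Simulating step by step:
Generation 0 (given above): 38 live cells
Generation 1: 25 live cells
XXX_X_____
_X_X_X____
_X_____X_X
X__X_____X
__X_X_____
X________X
XX_XXXX__X
_______X__
Generation 2: 28 live cells
XXXXX_____
___XX_____
XX__X___X_
_XXX____X_
_X_X______
X_X_______
XX__XXX_X_
____XXX___
Generation 3: 25 live cells
_XX_X_____
_____X____
XX__X_____
___XX_____
X__X______
X_XXXX____
XX_XX_XX__
____X_XX__
Generation 4: 25 live cells
__________
X_XXXX____
___XXX____
XXXXX_____
_X___X____
X____XX___
XX_____X__
___XX_XX__

Cell (3,0) at generation 4: 1 -> alive

Answer: alive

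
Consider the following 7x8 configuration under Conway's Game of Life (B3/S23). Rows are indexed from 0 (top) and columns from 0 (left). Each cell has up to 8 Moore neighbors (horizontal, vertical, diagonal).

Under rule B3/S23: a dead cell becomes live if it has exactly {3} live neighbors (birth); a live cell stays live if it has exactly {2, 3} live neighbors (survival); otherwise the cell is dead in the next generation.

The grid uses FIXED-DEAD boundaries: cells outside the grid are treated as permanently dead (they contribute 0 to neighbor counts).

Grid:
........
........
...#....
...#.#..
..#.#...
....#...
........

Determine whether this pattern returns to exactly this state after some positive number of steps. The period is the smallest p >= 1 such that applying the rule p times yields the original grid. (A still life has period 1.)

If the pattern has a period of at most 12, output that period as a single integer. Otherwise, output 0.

Simulating and comparing each generation to the original:
Gen 0 (original, given above): 6 live cells
Gen 1: 6 live cells, differs from original
Gen 2: 6 live cells, MATCHES original -> period = 2

Answer: 2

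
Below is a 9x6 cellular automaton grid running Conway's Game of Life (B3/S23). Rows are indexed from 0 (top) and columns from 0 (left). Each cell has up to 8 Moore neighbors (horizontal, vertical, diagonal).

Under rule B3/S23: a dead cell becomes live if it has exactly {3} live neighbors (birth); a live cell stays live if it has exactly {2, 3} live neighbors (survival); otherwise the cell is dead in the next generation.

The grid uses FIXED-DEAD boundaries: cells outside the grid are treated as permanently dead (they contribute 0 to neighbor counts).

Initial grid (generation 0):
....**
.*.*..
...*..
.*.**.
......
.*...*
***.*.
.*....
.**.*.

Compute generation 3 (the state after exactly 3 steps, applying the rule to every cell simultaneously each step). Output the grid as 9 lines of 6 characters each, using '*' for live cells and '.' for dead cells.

Answer: ..***.
..***.
..*.*.
...*..
.*....
...*..
..**..
.*....
......

Derivation:
Simulating step by step:
Generation 0 (given above): 18 live cells
Generation 1: 16 live cells
....*.
..**..
...*..
..***.
..*.*.
***...
*.*...
......
.**...
Generation 2: 12 live cells
...*..
..***.
......
..*.*.
....*.
*.*...
*.*...
..*...
......
Generation 3: 14 live cells
(generation 3 grid is the final answer)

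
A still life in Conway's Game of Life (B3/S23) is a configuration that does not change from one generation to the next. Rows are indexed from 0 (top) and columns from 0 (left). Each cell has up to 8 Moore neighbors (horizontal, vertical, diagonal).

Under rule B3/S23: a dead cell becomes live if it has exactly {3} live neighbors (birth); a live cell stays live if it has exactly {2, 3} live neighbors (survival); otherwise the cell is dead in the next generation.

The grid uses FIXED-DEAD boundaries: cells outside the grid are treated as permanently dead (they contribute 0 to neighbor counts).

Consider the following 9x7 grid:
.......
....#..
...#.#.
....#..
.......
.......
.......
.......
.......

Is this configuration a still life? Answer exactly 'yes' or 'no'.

Compute generation 1 and compare to generation 0 (given above):
Generation 1:
.......
....#..
...#.#.
....#..
.......
.......
.......
.......
.......
The grids are IDENTICAL -> still life.

Answer: yes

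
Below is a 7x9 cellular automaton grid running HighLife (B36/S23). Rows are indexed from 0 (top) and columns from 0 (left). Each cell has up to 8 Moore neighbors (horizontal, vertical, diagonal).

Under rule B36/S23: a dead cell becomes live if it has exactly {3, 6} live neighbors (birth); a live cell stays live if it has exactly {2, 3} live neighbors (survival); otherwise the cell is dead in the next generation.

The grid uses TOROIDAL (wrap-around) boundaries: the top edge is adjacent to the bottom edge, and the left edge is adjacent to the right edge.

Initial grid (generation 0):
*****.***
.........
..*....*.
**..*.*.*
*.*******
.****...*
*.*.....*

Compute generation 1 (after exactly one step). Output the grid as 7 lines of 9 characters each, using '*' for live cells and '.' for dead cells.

Answer: ..**...*.
*.....*..
**.....**
....*..*.
.*....*..
*.....*..
.....*...

Derivation:
Simulating step by step:
Generation 0 (given above): 31 live cells
Generation 1: 16 live cells
(generation 1 grid is the final answer)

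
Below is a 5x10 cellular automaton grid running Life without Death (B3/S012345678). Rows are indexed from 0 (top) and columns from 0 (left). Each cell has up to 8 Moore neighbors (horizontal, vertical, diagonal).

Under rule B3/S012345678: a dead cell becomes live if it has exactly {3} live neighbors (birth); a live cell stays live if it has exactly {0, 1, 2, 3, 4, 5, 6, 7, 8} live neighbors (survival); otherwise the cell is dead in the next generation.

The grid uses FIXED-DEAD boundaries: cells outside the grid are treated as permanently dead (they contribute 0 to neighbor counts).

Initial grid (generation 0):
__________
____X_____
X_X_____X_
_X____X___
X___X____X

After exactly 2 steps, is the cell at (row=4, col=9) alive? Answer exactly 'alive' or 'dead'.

Answer: alive

Derivation:
Simulating step by step:
Generation 0 (given above): 9 live cells
Generation 1: 11 live cells
__________
____X_____
XXX_____X_
XX____X___
X___X____X
Generation 2: 14 live cells
__________
_X__X_____
XXX_____X_
XXX___X___
XX__X____X

Cell (4,9) at generation 2: 1 -> alive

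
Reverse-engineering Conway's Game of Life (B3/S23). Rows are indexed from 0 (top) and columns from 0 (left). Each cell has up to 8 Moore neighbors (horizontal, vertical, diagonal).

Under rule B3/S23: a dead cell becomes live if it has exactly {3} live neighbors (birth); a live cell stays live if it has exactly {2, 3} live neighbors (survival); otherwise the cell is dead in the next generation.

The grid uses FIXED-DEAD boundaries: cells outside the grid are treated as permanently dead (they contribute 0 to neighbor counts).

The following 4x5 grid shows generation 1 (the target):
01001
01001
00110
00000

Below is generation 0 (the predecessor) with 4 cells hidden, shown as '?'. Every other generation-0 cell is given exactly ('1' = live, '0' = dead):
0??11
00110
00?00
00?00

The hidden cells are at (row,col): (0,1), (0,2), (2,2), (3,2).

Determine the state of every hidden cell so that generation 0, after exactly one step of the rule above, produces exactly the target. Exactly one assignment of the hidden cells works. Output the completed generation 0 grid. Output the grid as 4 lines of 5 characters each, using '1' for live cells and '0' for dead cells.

Hidden generation-0 cells (in order): (0,1), (0,2), (2,2), (3,2).
A hidden cell only influences target cells in its own 3x3 neighborhood. Try each of the 2^4 = 16 assignments, step the completed generation 0 forward once under B3/S23, and compare with the target:
  (0,1)=0 (0,2)=0 (2,2)=0 (3,2)=0 -> step gives (0,1)='0' but target has '1' -> reject
  (0,1)=0 (0,2)=0 (2,2)=0 (3,2)=1 -> step gives (0,1)='0' but target has '1' -> reject
  (0,1)=0 (0,2)=0 (2,2)=1 (3,2)=0 -> step gives (0,1)='0' but target has '1' -> reject
  (0,1)=0 (0,2)=0 (2,2)=1 (3,2)=1 -> step gives (0,1)='0' but target has '1' -> reject
  (0,1)=0 (0,2)=1 (2,2)=0 (3,2)=0 -> step gives (0,1)='0' but target has '1' -> reject
  (0,1)=0 (0,2)=1 (2,2)=0 (3,2)=1 -> step gives (0,1)='0' but target has '1' -> reject
  (0,1)=0 (0,2)=1 (2,2)=1 (3,2)=0 -> step gives (0,1)='0' but target has '1' -> reject
  (0,1)=0 (0,2)=1 (2,2)=1 (3,2)=1 -> step gives (0,1)='0' but target has '1' -> reject
  (0,1)=1 (0,2)=0 (2,2)=0 (3,2)=0 -> step gives (0,1)='0' but target has '1' -> reject
  (0,1)=1 (0,2)=0 (2,2)=0 (3,2)=1 -> step gives (0,1)='0' but target has '1' -> reject
  (0,1)=1 (0,2)=0 (2,2)=1 (3,2)=0 -> step gives (0,1)='0' but target has '1' -> reject
  (0,1)=1 (0,2)=0 (2,2)=1 (3,2)=1 -> step gives (0,1)='0' but target has '1' -> reject
  (0,1)=1 (0,2)=1 (2,2)=0 (3,2)=0 -> step gives (2,2)='0' but target has '1' -> reject
  (0,1)=1 (0,2)=1 (2,2)=0 (3,2)=1 -> step reproduces the target at every cell -> ACCEPT
  (0,1)=1 (0,2)=1 (2,2)=1 (3,2)=0 -> step gives (1,1)='0' but target has '1' -> reject
  (0,1)=1 (0,2)=1 (2,2)=1 (3,2)=1 -> step gives (1,1)='0' but target has '1' -> reject
Unique solution: (0,1)=live, (0,2)=live, (2,2)=dead, (3,2)=live.
Check: live-neighbor counts of every cell in the completed generation 0:
12442
13443
02331
01010
Applying B3/S23 to generation 0 with these counts gives:
01001
01001
00110
00000
which matches the target exactly.

Answer: 01111
00110
00000
00100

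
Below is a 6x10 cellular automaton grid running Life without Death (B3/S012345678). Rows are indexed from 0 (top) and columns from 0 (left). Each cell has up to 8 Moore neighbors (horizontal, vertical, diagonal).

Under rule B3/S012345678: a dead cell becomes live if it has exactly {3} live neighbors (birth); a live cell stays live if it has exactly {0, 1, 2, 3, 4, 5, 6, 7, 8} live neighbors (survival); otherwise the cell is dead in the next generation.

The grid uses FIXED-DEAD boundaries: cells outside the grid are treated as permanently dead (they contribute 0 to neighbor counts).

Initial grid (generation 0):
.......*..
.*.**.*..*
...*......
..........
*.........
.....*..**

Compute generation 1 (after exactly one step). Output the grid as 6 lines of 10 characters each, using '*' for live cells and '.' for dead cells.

Answer: .......*..
.****.*..*
..***.....
..........
*.........
.....*..**

Derivation:
Simulating step by step:
Generation 0 (given above): 11 live cells
Generation 1: 14 live cells
(generation 1 grid is the final answer)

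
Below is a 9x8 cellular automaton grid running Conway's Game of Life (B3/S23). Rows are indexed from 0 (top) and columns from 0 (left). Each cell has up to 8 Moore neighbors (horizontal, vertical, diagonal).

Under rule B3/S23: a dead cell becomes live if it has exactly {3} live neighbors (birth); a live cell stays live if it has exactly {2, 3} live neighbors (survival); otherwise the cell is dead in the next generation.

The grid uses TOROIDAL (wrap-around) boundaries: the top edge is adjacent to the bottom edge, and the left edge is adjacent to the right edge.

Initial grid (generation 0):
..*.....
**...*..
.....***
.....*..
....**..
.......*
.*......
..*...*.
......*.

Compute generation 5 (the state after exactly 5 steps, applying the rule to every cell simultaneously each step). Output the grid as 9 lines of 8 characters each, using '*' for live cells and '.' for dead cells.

Simulating step by step:
Generation 0 (given above): 15 live cells
Generation 1: 12 live cells
.*......
**...*.*
*...**.*
........
....***.
........
........
........
........
Generation 2: 12 live cells
.*......
.*..**.*
.*..**.*
.......*
.....*..
.....*..
........
........
........
Generation 3: 12 live cells
*.......
.**.**..
....**.*
*...**..
......*.
........
........
........
........
Generation 4: 12 live cells
.*......
**.****.
**......
....*..*
.....*..
........
........
........
........
Generation 5: 13 live cells
(generation 5 grid is the final answer)

Answer: ***.**..
....**.*
.***..*.
*.......
........
........
........
........
........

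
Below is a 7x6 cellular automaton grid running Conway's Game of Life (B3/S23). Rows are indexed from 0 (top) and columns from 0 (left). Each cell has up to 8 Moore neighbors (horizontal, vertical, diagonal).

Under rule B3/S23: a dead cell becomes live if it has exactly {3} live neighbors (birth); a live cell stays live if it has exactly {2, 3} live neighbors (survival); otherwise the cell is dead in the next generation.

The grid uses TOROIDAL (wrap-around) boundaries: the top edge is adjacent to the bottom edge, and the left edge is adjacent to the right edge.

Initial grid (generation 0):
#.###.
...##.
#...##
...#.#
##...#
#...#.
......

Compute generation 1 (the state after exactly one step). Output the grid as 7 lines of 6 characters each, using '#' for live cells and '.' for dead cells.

Answer: ..#.##
###...
#.....
.#....
.#....
##....
.#..#.

Derivation:
Simulating step by step:
Generation 0 (given above): 16 live cells
Generation 1: 13 live cells
(generation 1 grid is the final answer)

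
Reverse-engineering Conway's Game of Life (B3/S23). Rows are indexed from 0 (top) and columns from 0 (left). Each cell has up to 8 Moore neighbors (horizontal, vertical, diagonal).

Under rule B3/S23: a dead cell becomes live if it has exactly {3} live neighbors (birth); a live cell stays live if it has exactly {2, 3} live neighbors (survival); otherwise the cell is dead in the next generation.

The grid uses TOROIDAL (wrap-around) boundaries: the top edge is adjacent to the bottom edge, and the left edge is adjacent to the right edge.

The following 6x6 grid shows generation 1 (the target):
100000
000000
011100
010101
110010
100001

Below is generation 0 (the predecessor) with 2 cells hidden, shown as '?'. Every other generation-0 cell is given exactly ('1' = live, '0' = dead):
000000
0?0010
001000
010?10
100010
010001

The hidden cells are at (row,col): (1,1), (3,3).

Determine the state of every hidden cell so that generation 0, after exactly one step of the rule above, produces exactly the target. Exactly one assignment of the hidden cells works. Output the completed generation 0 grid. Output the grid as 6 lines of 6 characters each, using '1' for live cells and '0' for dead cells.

Answer: 000000
010010
001000
010010
100010
010001

Derivation:
Hidden generation-0 cells (in order): (1,1), (3,3).
A hidden cell only influences target cells in its own 3x3 neighborhood. Try each of the 2^2 = 4 assignments, step the completed generation 0 forward once under B3/S23, and compare with the target:
  (1,1)=0 (3,3)=0 -> step gives (0,0)='0' but target has '1' -> reject
  (1,1)=0 (3,3)=1 -> step gives (0,0)='0' but target has '1' -> reject
  (1,1)=1 (3,3)=0 -> step reproduces the target at every cell -> ACCEPT
  (1,1)=1 (3,3)=1 -> step gives (2,3)='0' but target has '1' -> reject
Unique solution: (1,1)=live, (3,3)=dead.
Check: live-neighbor counts of every cell in the completed generation 0:
322122
112201
232322
222313
332224
311122
Applying B3/S23 to generation 0 with these counts gives:
100000
000000
011100
010101
110010
100001
which matches the target exactly.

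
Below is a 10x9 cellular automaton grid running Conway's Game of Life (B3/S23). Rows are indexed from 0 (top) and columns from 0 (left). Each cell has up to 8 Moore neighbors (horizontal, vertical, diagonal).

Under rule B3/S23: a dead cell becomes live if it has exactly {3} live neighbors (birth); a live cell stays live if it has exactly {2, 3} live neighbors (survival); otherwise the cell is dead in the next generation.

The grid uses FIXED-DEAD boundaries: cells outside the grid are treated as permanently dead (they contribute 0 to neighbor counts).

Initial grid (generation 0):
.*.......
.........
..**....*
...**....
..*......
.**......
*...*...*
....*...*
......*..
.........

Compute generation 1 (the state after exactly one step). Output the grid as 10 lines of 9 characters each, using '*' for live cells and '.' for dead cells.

Answer: .........
..*......
..***....
....*....
.**......
.***.....
.*.*.....
.....*.*.
.........
.........

Derivation:
Simulating step by step:
Generation 0 (given above): 15 live cells
Generation 1: 14 live cells
(generation 1 grid is the final answer)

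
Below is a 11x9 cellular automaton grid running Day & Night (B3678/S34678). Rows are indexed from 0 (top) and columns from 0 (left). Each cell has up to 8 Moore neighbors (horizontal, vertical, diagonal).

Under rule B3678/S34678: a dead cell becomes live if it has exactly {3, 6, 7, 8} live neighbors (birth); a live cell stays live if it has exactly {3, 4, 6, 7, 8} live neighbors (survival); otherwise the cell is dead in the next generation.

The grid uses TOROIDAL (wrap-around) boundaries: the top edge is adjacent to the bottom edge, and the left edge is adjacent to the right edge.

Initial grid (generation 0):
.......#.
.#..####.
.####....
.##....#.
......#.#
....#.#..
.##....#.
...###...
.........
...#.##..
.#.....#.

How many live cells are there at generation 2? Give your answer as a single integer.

Simulating step by step:
Generation 0 (given above): 28 live cells
Generation 1: 20 live cells
.....#.##
....###..
##.##..#.
###......
.....#...
.....#...
......#..
..#......
...#..#..
.........
.........
Generation 2: 21 live cells
....##...
#..####..
##.##.#.#
#####...#
.#.......
......#..
.........
.........
.........
.........
.........
Population at generation 2: 21

Answer: 21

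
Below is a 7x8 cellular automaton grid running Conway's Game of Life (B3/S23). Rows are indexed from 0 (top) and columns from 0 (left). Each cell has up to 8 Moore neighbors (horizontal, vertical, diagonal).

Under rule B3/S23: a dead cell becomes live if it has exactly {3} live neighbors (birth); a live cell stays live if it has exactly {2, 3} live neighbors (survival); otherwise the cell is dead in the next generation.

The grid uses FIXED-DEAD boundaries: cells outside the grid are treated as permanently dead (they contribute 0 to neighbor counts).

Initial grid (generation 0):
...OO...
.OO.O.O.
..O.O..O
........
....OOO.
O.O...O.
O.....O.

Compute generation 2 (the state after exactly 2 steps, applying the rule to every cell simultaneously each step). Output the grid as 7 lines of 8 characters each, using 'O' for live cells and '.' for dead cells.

Simulating step by step:
Generation 0 (given above): 17 live cells
Generation 1: 19 live cells
..OOOO..
.OO.O...
.OO..O..
...OO.O.
.....OO.
.O....OO
.O......
Generation 2: 14 live cells
(generation 2 grid is the final answer)

Answer: .OO.OO..
........
.O...O..
..OOO.O.
....O...
.....OOO
........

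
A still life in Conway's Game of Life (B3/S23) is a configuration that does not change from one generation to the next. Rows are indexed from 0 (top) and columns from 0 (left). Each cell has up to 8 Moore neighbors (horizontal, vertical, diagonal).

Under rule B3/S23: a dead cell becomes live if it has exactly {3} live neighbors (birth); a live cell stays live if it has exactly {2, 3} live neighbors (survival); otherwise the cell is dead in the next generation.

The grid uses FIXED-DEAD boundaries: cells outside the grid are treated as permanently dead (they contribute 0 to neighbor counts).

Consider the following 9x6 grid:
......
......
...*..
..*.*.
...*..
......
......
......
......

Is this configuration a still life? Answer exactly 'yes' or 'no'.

Compute generation 1 and compare to generation 0 (given above):
Generation 1:
......
......
...*..
..*.*.
...*..
......
......
......
......
The grids are IDENTICAL -> still life.

Answer: yes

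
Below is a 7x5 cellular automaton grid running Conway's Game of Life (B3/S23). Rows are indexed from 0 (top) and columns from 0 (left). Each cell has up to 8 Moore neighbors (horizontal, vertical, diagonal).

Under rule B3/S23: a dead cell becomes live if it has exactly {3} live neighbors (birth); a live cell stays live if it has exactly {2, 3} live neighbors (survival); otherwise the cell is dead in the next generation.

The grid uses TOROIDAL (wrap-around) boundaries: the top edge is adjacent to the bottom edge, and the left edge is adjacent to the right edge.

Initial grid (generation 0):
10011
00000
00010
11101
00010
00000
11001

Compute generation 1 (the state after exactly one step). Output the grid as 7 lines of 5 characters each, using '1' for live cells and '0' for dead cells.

Simulating step by step:
Generation 0 (given above): 12 live cells
Generation 1: 21 live cells
(generation 1 grid is the final answer)

Answer: 01010
00010
11111
11101
11111
10001
01010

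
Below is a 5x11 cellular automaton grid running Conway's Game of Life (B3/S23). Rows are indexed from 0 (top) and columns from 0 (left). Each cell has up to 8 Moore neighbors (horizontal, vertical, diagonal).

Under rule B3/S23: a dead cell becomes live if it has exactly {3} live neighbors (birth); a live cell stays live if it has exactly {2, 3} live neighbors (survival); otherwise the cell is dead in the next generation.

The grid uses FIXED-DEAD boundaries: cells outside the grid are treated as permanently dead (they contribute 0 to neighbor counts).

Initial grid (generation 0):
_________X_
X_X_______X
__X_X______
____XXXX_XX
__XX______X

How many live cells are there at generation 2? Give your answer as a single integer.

Answer: 13

Derivation:
Simulating step by step:
Generation 0 (given above): 15 live cells
Generation 1: 19 live cells
___________
_X_X_______
_X__X_X__XX
__X_XXX__XX
___XXXX__XX
Generation 2: 13 live cells
___________
__X________
_X__X_X__XX
__X____XX__
___X__X__XX
Population at generation 2: 13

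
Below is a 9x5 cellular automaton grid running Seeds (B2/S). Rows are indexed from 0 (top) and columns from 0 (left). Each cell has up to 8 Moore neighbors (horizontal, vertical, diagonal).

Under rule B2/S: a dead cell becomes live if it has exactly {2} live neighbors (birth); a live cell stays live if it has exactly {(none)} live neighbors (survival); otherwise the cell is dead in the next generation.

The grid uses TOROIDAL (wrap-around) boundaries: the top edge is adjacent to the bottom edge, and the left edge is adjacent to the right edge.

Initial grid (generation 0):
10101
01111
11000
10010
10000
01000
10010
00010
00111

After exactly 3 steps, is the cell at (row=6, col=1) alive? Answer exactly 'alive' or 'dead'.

Answer: dead

Derivation:
Simulating step by step:
Generation 0 (given above): 19 live cells
Generation 1: 6 live cells
00000
00000
00000
00100
00100
00100
01000
11000
00000
Generation 2: 6 live cells
00000
00000
00000
01010
00000
00010
00000
00100
11000
Generation 3: 10 live cells
11000
00000
00100
00100
00011
00000
00110
10000
00100

Cell (6,1) at generation 3: 0 -> dead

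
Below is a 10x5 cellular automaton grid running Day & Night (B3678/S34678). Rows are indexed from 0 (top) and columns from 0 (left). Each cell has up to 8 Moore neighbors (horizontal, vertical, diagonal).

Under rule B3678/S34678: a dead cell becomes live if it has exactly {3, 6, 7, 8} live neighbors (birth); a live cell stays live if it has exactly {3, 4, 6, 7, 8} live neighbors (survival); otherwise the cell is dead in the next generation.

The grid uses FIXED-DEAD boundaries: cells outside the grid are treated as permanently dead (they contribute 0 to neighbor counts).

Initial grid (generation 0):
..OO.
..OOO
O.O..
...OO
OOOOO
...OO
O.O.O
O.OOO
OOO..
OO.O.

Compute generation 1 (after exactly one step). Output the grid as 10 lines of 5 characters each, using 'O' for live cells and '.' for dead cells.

Answer: ..OOO
..O..
.OOO.
O...O
..OO.
O..OO
..OOO
OOO..
OO..O
OO...

Derivation:
Simulating step by step:
Generation 0 (given above): 29 live cells
Generation 1: 25 live cells
(generation 1 grid is the final answer)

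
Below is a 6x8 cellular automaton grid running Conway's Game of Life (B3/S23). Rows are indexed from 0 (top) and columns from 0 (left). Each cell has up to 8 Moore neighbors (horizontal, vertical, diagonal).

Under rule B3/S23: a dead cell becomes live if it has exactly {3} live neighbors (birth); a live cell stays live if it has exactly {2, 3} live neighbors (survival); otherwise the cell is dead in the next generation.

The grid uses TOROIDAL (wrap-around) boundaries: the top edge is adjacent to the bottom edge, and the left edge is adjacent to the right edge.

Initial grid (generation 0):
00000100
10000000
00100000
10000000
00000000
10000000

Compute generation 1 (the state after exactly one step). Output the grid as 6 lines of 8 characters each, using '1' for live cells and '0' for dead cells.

Answer: 00000000
00000000
01000000
00000000
00000000
00000000

Derivation:
Simulating step by step:
Generation 0 (given above): 5 live cells
Generation 1: 1 live cells
(generation 1 grid is the final answer)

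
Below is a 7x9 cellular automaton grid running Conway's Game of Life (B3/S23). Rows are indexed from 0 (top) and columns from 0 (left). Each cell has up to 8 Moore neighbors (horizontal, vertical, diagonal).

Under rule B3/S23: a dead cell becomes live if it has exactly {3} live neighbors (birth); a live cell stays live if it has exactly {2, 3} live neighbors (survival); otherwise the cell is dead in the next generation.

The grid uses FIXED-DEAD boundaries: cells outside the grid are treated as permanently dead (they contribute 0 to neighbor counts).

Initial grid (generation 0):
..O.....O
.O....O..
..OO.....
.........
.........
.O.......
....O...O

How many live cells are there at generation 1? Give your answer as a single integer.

Answer: 3

Derivation:
Simulating step by step:
Generation 0 (given above): 9 live cells
Generation 1: 3 live cells
.........
.O.O.....
..O......
.........
.........
.........
.........
Population at generation 1: 3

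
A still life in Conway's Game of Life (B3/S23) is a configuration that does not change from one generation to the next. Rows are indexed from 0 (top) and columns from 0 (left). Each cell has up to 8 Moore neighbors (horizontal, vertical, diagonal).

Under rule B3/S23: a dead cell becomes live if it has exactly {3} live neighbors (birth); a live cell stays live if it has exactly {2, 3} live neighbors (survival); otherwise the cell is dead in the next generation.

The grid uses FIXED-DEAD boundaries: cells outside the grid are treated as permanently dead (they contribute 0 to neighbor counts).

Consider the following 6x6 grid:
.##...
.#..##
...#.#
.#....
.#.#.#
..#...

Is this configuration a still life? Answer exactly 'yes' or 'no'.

Compute generation 1 and compare to generation 0 (given above):
Generation 1:
.##...
.#.###
..#..#
......
.#....
..#...
Cell (1,3) differs: gen0=0 vs gen1=1 -> NOT a still life.

Answer: no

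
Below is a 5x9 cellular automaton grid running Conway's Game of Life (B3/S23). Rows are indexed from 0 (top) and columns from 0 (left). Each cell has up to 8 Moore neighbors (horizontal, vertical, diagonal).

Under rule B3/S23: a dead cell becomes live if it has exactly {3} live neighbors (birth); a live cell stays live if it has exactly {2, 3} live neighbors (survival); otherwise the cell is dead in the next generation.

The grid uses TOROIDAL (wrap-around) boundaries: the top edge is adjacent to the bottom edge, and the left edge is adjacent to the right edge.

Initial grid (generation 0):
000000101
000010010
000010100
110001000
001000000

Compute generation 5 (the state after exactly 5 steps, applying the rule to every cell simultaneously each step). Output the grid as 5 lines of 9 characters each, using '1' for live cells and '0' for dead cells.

Simulating step by step:
Generation 0 (given above): 10 live cells
Generation 1: 9 live cells
000000010
000000110
000010100
010001000
110000000
Generation 2: 13 live cells
000000111
000001110
000000110
110001000
110000000
Generation 3: 13 live cells
100001001
000001000
000000011
110000101
010000110
Generation 4: 15 live cells
100001011
100000110
000000111
010000100
010001100
Generation 5: 12 live cells
(generation 5 grid is the final answer)

Answer: 110001000
100001000
100001001
100000000
010001001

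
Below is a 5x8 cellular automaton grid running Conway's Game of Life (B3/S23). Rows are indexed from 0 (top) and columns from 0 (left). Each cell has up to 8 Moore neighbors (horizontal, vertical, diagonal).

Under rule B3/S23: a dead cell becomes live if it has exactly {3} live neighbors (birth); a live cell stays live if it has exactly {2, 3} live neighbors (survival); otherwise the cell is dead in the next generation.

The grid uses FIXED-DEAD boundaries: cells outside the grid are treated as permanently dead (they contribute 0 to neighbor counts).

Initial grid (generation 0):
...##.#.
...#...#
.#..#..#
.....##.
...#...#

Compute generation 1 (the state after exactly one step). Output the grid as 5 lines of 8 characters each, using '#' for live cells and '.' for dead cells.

Simulating step by step:
Generation 0 (given above): 12 live cells
Generation 1: 15 live cells
(generation 1 grid is the final answer)

Answer: ...##...
..##.###
....##.#
....####
......#.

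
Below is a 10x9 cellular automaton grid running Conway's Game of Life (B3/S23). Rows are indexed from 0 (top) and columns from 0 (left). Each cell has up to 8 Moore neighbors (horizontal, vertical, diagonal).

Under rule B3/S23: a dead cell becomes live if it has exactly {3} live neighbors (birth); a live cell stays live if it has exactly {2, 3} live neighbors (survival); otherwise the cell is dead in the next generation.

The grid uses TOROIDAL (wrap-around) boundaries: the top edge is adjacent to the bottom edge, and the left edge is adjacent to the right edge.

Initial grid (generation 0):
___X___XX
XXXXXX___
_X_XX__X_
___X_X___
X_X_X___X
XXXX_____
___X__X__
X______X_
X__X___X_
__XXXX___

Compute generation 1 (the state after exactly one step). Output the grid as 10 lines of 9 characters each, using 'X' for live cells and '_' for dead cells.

Answer: X_____X_X
XX___XXX_
XX____X__
XX___X__X
X___X___X
X___X___X
X__X____X
______XX_
_XXX__X__
__X___XX_

Derivation:
Simulating step by step:
Generation 0 (given above): 34 live cells
Generation 1: 33 live cells
(generation 1 grid is the final answer)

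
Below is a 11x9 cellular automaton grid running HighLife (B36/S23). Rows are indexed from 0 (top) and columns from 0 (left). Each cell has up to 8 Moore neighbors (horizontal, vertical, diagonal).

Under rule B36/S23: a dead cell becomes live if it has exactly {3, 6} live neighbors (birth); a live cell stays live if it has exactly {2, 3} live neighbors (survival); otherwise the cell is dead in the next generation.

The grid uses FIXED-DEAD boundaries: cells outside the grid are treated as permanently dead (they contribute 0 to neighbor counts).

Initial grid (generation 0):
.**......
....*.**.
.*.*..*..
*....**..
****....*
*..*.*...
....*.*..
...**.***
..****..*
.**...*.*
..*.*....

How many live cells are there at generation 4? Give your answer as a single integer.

Answer: 43

Derivation:
Simulating step by step:
Generation 0 (given above): 37 live cells
Generation 1: 34 live cells
.........
.*.*.***.
....*....
*..*****.
*.**.**..
*..*.*...
......*..
..*..**.*
.*.....**
.*.*...*.
.***.....
Generation 2: 33 live cells
......*..
....***..
..*..**..
.**....*.
*.*....*.
.***.*...
....*.**.
.....**.*
.*......*
****...**
.*.*.....
Generation 3: 38 live cells
......*..
....*..*.
.****..*.
..**...*.
**....*..
.*****.*.
..***..*.
.....**.*
**....*.*
*..*...**
**.*.....
Generation 4: 43 live cells
.........
..*.****.
.*..*.***
*...*.**.
*.*..***.
*....*.*.
.*.....**
.******.*
**...****
.......**
***......
Population at generation 4: 43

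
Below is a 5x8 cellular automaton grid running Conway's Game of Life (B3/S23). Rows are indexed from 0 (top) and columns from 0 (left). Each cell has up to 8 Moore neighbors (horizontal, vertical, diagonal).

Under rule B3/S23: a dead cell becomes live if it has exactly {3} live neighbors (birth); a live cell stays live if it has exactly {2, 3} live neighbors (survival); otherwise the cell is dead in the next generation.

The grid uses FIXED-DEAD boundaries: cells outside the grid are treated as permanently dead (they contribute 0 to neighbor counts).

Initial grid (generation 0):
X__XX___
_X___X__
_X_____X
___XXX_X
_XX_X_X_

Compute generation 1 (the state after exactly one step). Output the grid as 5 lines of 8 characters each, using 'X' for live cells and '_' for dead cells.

Answer: ____X___
XXX_X___
__X__X__
_X_XXX_X
__X_X_X_

Derivation:
Simulating step by step:
Generation 0 (given above): 15 live cells
Generation 1: 15 live cells
(generation 1 grid is the final answer)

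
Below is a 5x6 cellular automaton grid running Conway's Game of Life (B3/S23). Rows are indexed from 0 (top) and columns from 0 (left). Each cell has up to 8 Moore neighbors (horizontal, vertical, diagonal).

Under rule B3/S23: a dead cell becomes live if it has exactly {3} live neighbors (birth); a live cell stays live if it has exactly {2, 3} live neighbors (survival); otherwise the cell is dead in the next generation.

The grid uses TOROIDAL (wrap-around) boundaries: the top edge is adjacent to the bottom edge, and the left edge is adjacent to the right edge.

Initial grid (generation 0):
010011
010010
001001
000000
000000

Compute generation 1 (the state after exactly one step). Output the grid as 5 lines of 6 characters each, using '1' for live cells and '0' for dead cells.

Simulating step by step:
Generation 0 (given above): 7 live cells
Generation 1: 7 live cells
(generation 1 grid is the final answer)

Answer: 100011
011110
000000
000000
000000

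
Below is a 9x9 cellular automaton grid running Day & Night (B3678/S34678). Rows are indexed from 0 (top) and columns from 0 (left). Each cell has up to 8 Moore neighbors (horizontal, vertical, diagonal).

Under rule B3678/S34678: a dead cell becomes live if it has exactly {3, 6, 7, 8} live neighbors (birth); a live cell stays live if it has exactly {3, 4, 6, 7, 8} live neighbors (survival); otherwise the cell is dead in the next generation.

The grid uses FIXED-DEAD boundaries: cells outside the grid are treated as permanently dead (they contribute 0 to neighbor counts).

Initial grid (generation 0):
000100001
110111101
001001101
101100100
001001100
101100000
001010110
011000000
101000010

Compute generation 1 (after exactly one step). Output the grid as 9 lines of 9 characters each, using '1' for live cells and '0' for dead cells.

Simulating step by step:
Generation 0 (given above): 32 live cells
Generation 1: 25 live cells
(generation 1 grid is the final answer)

Answer: 001001010
000111100
101000100
001110100
001010000
001110010
001000000
011000110
000000000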